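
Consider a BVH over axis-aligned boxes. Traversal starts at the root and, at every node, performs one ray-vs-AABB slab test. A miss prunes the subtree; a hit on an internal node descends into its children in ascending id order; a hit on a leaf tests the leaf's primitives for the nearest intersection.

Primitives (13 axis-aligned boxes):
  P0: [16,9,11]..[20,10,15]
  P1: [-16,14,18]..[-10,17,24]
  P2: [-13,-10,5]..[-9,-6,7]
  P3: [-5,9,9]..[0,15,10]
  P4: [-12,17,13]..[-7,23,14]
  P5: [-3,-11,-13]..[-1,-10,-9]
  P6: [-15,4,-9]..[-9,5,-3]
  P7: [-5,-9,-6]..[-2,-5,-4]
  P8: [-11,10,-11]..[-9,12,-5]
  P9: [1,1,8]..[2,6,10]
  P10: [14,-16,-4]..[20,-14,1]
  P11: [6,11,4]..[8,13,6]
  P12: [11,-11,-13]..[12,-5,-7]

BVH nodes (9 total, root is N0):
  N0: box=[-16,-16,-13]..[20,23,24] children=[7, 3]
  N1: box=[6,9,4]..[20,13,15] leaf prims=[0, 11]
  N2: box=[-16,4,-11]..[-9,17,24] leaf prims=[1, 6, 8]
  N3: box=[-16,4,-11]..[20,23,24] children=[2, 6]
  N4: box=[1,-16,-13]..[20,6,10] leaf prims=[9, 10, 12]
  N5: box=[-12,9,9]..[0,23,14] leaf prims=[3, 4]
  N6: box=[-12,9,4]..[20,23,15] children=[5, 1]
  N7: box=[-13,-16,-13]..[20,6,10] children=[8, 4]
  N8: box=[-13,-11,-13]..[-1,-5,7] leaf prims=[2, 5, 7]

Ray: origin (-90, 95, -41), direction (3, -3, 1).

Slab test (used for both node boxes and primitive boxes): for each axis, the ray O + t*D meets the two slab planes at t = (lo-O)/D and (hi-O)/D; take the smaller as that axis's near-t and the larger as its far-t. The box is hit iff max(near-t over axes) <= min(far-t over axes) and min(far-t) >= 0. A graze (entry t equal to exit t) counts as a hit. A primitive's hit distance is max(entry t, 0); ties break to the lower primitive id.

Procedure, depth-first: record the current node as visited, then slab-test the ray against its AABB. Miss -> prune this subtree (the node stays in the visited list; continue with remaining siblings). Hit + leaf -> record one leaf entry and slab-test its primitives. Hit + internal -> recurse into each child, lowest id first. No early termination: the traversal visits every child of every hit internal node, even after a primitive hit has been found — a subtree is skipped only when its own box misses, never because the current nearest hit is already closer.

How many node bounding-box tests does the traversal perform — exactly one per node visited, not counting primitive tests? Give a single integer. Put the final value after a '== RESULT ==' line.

Trace the traversal:
N0 x:[74/3,110/3] y:[24,37] z:[28,65] -> hit [28,110/3], descend [3, 7]
  N3 x:[74/3,110/3] y:[24,91/3] z:[30,65] -> hit [30,91/3], descend [2, 6]
    N2 x:[74/3,27] y:[26,91/3] z:[30,65] -> miss, prune
    N6 x:[26,110/3] y:[24,86/3] z:[45,56] -> miss, prune
  N7 x:[77/3,110/3] y:[89/3,37] z:[28,51] -> hit [89/3,110/3], descend [4, 8]
    N4 x:[91/3,110/3] y:[89/3,37] z:[28,51] -> hit [91/3,110/3] leaf, test {P9(miss), P10(miss), P12@t=101/3}
    N8 x:[77/3,89/3] y:[100/3,106/3] z:[28,48] -> miss, prune

Visited [0, 3, 2, 6, 7, 4, 8]. Tests: 7 box, 1 leaf. Nearest: P12.

== RESULT ==
7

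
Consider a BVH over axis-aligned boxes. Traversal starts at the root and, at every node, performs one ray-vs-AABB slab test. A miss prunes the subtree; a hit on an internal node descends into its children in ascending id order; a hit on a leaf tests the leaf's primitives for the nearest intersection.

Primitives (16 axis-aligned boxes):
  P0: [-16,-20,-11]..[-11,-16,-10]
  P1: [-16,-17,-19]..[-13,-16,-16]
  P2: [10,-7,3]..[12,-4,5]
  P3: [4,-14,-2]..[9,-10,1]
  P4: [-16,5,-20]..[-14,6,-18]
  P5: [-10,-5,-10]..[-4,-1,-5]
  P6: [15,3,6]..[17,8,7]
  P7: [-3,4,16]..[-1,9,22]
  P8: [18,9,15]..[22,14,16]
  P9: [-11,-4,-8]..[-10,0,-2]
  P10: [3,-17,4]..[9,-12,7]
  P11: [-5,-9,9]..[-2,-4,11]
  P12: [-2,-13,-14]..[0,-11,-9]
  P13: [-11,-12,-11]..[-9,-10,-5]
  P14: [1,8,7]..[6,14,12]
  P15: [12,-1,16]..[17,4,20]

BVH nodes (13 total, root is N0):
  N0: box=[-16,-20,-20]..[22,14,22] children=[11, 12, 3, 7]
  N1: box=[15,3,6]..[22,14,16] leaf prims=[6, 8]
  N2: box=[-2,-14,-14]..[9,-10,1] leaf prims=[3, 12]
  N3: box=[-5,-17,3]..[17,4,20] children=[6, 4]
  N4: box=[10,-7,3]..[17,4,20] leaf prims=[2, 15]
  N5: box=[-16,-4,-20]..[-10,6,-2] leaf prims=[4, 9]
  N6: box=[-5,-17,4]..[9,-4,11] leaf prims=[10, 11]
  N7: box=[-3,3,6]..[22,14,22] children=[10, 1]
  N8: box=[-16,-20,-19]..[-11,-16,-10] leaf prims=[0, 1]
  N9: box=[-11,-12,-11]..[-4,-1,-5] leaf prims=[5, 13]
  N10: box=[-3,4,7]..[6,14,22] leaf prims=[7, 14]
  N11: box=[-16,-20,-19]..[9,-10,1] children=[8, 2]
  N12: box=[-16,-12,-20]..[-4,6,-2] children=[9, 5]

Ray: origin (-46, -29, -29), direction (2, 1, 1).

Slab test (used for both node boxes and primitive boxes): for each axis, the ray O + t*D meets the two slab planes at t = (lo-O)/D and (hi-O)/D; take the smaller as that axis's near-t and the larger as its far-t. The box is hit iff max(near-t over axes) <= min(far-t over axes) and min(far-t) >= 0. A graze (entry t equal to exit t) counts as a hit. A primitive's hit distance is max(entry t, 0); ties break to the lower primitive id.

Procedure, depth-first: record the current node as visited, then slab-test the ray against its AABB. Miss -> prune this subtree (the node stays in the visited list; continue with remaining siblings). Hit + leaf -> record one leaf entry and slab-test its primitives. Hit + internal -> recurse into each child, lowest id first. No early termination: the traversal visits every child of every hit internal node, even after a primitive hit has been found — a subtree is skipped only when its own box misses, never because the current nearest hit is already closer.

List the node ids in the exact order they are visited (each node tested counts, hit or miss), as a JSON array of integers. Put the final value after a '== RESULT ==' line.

Walk:
N0 x:[15,34] y:[9,43] z:[9,51] -> hit [15,34], descend [3, 7, 11, 12]
  N3 x:[41/2,63/2] y:[12,33] z:[32,49] -> miss, prune
  N7 x:[43/2,34] y:[32,43] z:[35,51] -> miss, prune
  N11 x:[15,55/2] y:[9,19] z:[10,30] -> hit [15,19], descend [2, 8]
    N2 x:[22,55/2] y:[15,19] z:[15,30] -> miss, prune
    N8 x:[15,35/2] y:[9,13] z:[10,19] -> miss, prune
  N12 x:[15,21] y:[17,35] z:[9,27] -> hit [17,21], descend [5, 9]
    N5 x:[15,18] y:[25,35] z:[9,27] -> miss, prune
    N9 x:[35/2,21] y:[17,28] z:[18,24] -> hit [18,21] leaf, test {P5(miss), P13@t=18}

9 AABB tests over nodes [0, 3, 7, 11, 2, 8, 12, 5, 9]; 1 leaf entered; closest P13.

== RESULT ==
[0, 3, 7, 11, 2, 8, 12, 5, 9]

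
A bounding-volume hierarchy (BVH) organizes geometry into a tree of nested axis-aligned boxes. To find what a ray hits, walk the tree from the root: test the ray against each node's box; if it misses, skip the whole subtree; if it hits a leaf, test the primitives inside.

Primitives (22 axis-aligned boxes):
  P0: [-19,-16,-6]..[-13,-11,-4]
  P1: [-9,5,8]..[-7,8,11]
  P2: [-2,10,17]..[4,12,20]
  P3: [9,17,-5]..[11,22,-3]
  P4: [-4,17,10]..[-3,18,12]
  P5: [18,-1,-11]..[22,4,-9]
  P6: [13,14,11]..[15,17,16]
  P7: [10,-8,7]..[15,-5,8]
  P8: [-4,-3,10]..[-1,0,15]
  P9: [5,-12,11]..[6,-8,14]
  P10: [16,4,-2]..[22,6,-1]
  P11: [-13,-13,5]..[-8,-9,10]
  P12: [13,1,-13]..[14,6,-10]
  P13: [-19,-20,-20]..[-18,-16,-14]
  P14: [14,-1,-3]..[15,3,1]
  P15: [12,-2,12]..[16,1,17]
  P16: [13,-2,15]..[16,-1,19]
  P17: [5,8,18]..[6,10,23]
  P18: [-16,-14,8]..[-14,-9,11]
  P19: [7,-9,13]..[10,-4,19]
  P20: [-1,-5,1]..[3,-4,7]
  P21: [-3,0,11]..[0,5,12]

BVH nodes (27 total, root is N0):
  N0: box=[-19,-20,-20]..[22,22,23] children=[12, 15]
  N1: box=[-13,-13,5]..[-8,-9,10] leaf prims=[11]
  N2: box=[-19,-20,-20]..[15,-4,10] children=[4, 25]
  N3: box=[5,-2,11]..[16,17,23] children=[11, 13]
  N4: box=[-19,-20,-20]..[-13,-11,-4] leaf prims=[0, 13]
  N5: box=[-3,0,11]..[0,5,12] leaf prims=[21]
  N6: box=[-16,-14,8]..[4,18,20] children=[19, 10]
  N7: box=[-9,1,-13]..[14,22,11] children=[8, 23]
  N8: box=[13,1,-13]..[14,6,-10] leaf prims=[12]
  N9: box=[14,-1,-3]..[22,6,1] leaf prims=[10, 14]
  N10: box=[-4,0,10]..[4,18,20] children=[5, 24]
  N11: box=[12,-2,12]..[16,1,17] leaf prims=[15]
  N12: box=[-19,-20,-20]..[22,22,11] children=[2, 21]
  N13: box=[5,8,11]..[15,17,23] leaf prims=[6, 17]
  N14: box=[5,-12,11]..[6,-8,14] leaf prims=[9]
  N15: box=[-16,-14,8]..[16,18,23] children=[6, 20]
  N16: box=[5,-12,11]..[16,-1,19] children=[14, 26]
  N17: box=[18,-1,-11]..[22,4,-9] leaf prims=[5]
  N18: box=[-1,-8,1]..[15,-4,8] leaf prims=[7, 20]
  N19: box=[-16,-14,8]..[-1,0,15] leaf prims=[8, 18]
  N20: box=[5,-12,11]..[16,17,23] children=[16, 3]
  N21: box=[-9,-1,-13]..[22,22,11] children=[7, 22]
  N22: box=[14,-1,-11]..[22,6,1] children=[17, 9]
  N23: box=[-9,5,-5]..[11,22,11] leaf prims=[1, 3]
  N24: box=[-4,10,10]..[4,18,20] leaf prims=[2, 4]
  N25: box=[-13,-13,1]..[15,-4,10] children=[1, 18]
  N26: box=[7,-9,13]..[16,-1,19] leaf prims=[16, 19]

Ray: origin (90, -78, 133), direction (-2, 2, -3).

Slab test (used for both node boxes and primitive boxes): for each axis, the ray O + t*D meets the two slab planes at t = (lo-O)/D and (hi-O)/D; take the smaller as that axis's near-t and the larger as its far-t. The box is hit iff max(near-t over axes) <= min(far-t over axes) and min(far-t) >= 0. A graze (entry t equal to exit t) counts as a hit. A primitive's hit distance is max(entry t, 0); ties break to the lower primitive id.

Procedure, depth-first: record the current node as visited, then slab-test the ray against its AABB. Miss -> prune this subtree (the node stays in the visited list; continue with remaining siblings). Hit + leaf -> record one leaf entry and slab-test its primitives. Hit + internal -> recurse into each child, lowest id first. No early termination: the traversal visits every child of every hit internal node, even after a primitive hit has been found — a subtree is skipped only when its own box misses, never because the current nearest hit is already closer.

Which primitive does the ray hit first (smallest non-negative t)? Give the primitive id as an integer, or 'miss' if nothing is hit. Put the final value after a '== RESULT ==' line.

Traverse from the root:
N0 x:[34,109/2] y:[29,50] z:[110/3,51] -> hit [110/3,50], descend [12, 15]
  N12 x:[34,109/2] y:[29,50] z:[122/3,51] -> hit [122/3,50], descend [2, 21]
    N2 x:[75/2,109/2] y:[29,37] z:[41,51] -> miss, prune
    N21 x:[34,99/2] y:[77/2,50] z:[122/3,146/3] -> hit [122/3,146/3], descend [7, 22]
      N7 x:[38,99/2] y:[79/2,50] z:[122/3,146/3] -> hit [122/3,146/3], descend [8, 23]
        N8 x:[38,77/2] y:[79/2,42] z:[143/3,146/3] -> miss, prune
        N23 x:[79/2,99/2] y:[83/2,50] z:[122/3,46] -> hit [83/2,46] leaf, test {P1(miss), P3(miss)}
      N22 x:[34,38] y:[77/2,42] z:[44,48] -> miss, prune
  N15 x:[37,53] y:[32,48] z:[110/3,125/3] -> hit [37,125/3], descend [6, 20]
    N6 x:[43,53] y:[32,48] z:[113/3,125/3] -> miss, prune
    N20 x:[37,85/2] y:[33,95/2] z:[110/3,122/3] -> hit [37,122/3], descend [3, 16]
      N3 x:[37,85/2] y:[38,95/2] z:[110/3,122/3] -> hit [38,122/3], descend [11, 13]
        N11 x:[37,39] y:[38,79/2] z:[116/3,121/3] -> hit [116/3,39] leaf, test {P15@t=116/3}
        N13 x:[75/2,85/2] y:[43,95/2] z:[110/3,122/3] -> miss, prune
      N16 x:[37,85/2] y:[33,77/2] z:[38,122/3] -> hit [38,77/2], descend [14, 26]
        N14 x:[42,85/2] y:[33,35] z:[119/3,122/3] -> miss, prune
        N26 x:[37,83/2] y:[69/2,77/2] z:[38,40] -> hit [38,77/2] leaf, test {P16@t=38, P19(miss)}

17 AABB tests over nodes [0, 12, 2, 21, 7, 8, 23, 22, 15, 6, 20, 3, 11, 13, 16, 14, 26]; 3 leaves entered; closest P16.

== RESULT ==
16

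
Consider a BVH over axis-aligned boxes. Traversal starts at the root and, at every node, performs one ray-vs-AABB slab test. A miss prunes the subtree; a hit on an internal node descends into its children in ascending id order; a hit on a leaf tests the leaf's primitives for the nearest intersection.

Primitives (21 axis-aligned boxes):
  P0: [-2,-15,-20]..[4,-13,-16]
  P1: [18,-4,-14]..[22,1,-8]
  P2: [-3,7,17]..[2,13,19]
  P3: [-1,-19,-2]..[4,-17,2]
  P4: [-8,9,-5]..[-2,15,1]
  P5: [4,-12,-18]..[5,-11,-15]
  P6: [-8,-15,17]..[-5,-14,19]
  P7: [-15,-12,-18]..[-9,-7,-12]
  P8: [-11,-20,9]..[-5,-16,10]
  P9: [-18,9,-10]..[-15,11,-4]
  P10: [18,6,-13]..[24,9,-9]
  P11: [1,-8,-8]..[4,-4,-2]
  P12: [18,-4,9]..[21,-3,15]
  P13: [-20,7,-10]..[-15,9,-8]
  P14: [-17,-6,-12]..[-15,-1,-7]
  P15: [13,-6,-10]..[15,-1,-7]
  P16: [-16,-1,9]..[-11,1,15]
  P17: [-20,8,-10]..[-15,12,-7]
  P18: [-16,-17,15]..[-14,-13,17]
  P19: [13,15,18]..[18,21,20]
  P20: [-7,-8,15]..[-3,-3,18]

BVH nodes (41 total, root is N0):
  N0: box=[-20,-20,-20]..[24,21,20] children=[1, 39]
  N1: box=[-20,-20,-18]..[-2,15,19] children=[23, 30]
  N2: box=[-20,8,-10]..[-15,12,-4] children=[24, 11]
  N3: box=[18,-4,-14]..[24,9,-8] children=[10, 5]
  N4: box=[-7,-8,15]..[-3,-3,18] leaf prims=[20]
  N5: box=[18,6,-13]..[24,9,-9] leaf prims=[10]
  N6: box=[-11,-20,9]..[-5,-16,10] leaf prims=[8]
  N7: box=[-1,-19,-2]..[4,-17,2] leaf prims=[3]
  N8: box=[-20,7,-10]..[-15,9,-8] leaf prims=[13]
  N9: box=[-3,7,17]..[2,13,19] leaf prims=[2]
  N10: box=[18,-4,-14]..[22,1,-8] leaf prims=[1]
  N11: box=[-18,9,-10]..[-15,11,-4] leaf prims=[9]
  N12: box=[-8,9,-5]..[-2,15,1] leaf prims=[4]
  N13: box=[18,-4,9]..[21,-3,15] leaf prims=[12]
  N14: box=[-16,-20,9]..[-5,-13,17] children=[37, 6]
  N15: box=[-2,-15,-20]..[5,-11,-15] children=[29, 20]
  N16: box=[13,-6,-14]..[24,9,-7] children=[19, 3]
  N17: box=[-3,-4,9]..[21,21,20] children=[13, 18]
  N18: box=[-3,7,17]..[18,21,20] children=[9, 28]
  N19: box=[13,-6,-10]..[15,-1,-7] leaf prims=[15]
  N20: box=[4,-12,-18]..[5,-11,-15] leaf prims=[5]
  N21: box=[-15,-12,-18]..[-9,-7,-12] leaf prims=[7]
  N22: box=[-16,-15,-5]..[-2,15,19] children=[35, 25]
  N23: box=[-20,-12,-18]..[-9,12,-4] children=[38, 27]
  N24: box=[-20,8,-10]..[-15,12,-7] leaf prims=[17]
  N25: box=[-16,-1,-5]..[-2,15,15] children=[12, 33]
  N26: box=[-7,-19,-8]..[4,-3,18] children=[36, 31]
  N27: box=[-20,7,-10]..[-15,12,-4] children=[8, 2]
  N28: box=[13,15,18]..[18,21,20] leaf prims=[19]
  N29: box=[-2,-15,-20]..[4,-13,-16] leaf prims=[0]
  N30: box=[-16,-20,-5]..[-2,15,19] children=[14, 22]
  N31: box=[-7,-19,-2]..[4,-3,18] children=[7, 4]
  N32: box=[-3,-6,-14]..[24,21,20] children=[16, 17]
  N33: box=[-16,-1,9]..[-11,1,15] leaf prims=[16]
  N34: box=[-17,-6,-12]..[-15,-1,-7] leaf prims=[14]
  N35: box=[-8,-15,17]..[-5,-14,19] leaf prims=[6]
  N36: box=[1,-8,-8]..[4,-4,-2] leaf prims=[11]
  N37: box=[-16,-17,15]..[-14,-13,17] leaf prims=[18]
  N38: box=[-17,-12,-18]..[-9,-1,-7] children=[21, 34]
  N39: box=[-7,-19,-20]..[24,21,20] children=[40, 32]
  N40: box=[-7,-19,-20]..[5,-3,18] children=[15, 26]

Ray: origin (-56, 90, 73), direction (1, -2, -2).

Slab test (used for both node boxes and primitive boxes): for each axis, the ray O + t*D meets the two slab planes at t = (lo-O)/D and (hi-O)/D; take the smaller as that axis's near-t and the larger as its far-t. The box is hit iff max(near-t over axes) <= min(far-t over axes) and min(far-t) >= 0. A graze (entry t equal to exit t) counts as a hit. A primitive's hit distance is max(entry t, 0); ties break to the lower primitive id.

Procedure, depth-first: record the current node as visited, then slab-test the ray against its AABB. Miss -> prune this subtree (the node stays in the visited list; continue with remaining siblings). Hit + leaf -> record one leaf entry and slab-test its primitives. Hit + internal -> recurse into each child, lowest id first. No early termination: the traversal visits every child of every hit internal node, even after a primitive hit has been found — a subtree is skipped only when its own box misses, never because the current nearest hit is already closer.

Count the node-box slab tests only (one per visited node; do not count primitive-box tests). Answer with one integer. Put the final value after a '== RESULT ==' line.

Walk:
N0 x:[36,80] y:[69/2,55] z:[53/2,93/2] -> hit [36,93/2], descend [1, 39]
  N1 x:[36,54] y:[75/2,55] z:[27,91/2] -> hit [75/2,91/2], descend [23, 30]
    N23 x:[36,47] y:[39,51] z:[77/2,91/2] -> hit [39,91/2], descend [27, 38]
      N27 x:[36,41] y:[39,83/2] z:[77/2,83/2] -> hit [39,41], descend [2, 8]
        N2 x:[36,41] y:[39,41] z:[77/2,83/2] -> hit [39,41], descend [11, 24]
          N11 x:[38,41] y:[79/2,81/2] z:[77/2,83/2] -> hit [79/2,81/2] leaf, test {P9@t=79/2}
          N24 x:[36,41] y:[39,41] z:[40,83/2] -> hit [40,41] leaf, test {P17@t=40}
        N8 x:[36,41] y:[81/2,83/2] z:[81/2,83/2] -> hit [81/2,41] leaf, test {P13@t=81/2}
      N38 x:[39,47] y:[91/2,51] z:[40,91/2] -> hit [91/2,91/2], descend [21, 34]
        N21 x:[41,47] y:[97/2,51] z:[85/2,91/2] -> miss, prune
        N34 x:[39,41] y:[91/2,48] z:[40,85/2] -> miss, prune
    N30 x:[40,54] y:[75/2,55] z:[27,39] -> miss, prune
  N39 x:[49,80] y:[69/2,109/2] z:[53/2,93/2] -> miss, prune

Visited [0, 1, 23, 27, 2, 11, 24, 8, 38, 21, 34, 30, 39]. Tests: 13 box, 3 leaf. Nearest: P9.

== RESULT ==
13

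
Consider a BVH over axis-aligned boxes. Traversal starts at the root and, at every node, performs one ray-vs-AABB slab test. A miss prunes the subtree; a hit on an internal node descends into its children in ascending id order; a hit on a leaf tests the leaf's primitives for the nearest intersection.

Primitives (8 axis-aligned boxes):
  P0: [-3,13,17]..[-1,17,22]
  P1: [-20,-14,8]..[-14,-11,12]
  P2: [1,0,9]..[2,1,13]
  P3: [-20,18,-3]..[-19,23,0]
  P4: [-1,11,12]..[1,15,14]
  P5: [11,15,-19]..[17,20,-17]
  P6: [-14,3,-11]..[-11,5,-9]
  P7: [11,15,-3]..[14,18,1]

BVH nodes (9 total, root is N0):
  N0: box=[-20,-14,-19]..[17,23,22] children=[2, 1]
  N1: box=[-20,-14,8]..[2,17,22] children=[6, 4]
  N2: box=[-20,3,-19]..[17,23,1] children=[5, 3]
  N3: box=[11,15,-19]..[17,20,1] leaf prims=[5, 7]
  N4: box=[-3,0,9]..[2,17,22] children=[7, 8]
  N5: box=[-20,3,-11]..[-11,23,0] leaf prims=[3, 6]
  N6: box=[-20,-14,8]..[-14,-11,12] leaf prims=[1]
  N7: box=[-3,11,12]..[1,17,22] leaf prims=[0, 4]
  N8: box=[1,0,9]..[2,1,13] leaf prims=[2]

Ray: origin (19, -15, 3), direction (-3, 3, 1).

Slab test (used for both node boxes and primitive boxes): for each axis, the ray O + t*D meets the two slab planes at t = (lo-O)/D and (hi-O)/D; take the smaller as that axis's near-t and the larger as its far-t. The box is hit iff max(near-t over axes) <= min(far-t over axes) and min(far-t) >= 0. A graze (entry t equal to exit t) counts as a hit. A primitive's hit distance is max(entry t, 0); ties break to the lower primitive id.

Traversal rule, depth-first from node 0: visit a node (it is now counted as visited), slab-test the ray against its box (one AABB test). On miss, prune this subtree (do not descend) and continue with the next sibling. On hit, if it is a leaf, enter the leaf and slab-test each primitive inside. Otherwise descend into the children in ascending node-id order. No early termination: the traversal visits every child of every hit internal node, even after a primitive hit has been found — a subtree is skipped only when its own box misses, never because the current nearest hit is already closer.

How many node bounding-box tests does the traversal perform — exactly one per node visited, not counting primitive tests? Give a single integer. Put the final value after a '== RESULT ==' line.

Walk:
N0 x:[2/3,13] y:[1/3,38/3] z:[-22,19] -> hit [2/3,38/3], descend [1, 2]
  N1 x:[17/3,13] y:[1/3,32/3] z:[5,19] -> hit [17/3,32/3], descend [4, 6]
    N4 x:[17/3,22/3] y:[5,32/3] z:[6,19] -> hit [6,22/3], descend [7, 8]
      N7 x:[6,22/3] y:[26/3,32/3] z:[9,19] -> miss, prune
      N8 x:[17/3,6] y:[5,16/3] z:[6,10] -> miss, prune
    N6 x:[11,13] y:[1/3,4/3] z:[5,9] -> miss, prune
  N2 x:[2/3,13] y:[6,38/3] z:[-22,-2] -> miss, prune

Visited [0, 1, 4, 7, 8, 6, 2]. Tests: 7 box, 0 leaf. Nearest: miss.

== RESULT ==
7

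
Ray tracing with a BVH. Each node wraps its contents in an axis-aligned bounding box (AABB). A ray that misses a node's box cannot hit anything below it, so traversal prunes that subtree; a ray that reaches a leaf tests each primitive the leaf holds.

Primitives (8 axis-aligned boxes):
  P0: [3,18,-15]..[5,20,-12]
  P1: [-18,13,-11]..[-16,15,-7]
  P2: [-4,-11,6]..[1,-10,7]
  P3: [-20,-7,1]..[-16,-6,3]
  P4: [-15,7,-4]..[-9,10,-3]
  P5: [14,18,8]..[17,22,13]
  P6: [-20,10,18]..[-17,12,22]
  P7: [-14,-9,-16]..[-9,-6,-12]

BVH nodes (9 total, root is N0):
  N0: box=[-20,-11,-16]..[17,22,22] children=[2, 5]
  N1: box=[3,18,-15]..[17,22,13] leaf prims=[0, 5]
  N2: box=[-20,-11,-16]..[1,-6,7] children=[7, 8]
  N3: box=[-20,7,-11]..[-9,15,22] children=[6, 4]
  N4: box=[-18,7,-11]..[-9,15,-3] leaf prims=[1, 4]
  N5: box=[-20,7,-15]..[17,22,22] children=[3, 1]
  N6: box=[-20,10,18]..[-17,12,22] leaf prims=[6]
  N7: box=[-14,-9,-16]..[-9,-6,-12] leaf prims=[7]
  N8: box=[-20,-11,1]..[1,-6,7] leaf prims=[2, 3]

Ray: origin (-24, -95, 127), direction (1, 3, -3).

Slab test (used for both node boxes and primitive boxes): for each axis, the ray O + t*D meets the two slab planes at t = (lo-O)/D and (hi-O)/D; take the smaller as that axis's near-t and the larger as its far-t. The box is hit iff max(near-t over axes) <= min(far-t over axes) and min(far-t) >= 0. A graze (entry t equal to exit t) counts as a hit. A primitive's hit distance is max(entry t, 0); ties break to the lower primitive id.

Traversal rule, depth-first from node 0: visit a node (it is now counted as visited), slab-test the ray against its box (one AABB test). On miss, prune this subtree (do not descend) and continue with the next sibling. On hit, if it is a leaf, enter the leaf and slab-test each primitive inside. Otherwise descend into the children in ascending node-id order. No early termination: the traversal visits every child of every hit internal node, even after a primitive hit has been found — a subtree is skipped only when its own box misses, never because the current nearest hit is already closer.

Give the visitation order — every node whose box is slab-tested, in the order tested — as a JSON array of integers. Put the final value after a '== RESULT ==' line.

Walk:
N0 x:[4,41] y:[28,39] z:[35,143/3] -> hit [35,39], descend [2, 5]
  N2 x:[4,25] y:[28,89/3] z:[40,143/3] -> miss, prune
  N5 x:[4,41] y:[34,39] z:[35,142/3] -> hit [35,39], descend [1, 3]
    N1 x:[27,41] y:[113/3,39] z:[38,142/3] -> hit [38,39] leaf, test {P0(miss), P5@t=38}
    N3 x:[4,15] y:[34,110/3] z:[35,46] -> miss, prune

5 AABB tests over nodes [0, 2, 5, 1, 3]; 1 leaf entered; closest P5.

== RESULT ==
[0, 2, 5, 1, 3]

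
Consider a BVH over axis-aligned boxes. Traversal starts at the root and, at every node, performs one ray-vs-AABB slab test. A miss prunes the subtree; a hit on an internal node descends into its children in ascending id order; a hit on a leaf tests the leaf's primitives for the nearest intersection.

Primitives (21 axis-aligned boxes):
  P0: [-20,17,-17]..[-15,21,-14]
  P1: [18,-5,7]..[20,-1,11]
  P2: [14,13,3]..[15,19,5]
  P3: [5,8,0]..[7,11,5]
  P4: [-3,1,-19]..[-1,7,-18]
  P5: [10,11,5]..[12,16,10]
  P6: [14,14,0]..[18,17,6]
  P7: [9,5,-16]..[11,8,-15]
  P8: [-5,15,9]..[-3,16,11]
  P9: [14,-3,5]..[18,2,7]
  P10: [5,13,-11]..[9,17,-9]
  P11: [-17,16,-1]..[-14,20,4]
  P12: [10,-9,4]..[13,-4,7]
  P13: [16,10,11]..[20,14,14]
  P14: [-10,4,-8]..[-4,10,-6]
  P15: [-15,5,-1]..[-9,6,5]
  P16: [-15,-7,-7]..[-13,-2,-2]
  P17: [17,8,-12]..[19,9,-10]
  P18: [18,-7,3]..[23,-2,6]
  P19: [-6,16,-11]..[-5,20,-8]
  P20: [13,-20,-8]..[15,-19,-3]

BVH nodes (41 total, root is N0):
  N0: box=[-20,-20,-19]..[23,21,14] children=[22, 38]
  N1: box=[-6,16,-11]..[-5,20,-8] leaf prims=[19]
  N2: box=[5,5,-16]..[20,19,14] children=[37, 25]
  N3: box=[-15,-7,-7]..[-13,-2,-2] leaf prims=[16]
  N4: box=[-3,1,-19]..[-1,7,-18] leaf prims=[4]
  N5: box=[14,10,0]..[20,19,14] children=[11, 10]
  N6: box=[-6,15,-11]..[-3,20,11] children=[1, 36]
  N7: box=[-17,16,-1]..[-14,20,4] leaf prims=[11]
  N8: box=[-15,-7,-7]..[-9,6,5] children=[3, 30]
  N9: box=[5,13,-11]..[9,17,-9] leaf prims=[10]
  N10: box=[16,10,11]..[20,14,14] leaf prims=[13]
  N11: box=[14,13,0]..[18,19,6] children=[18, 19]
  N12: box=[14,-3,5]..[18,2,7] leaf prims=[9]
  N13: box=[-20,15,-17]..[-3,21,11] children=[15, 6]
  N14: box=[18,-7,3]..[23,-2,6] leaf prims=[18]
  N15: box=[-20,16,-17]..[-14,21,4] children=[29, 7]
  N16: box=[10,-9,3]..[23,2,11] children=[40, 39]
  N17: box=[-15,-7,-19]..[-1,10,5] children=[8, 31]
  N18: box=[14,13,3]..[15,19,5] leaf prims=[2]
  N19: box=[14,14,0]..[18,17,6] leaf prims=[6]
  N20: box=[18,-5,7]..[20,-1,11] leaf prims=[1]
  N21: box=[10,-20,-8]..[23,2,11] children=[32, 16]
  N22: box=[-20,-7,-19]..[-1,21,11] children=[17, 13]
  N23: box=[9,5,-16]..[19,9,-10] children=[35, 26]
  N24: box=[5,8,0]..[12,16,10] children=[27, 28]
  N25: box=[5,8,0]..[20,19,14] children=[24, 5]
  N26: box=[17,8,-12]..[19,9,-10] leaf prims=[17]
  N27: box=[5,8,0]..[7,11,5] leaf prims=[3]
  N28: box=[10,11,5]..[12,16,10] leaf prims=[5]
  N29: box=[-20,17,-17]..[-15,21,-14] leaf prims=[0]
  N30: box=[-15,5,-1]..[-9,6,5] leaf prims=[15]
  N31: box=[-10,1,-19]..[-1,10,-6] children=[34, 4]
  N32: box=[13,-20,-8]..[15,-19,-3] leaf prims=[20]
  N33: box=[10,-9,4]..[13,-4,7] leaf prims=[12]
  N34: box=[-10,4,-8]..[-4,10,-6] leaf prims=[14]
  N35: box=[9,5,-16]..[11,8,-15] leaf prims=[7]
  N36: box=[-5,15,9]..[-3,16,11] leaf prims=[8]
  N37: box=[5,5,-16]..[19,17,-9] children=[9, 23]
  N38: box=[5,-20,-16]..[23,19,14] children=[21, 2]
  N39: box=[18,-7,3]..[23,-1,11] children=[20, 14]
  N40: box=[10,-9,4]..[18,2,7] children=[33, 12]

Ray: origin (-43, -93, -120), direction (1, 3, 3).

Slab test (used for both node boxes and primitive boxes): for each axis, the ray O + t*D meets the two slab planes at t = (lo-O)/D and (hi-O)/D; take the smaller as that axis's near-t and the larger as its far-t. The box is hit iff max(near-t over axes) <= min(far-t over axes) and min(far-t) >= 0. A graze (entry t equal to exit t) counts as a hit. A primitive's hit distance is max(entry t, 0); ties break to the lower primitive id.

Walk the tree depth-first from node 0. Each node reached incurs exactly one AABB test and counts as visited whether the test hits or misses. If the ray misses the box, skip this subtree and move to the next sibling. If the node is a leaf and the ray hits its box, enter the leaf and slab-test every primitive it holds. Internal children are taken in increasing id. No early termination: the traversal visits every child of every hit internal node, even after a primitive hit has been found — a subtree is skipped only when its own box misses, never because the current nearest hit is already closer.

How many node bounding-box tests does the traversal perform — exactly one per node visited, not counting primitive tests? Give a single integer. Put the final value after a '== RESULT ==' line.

Trace the traversal:
N0 x:[23,66] y:[73/3,38] z:[101/3,134/3] -> hit [101/3,38], descend [22, 38]
  N22 x:[23,42] y:[86/3,38] z:[101/3,131/3] -> hit [101/3,38], descend [13, 17]
    N13 x:[23,40] y:[36,38] z:[103/3,131/3] -> hit [36,38], descend [6, 15]
      N6 x:[37,40] y:[36,113/3] z:[109/3,131/3] -> hit [37,113/3], descend [1, 36]
        N1 x:[37,38] y:[109/3,113/3] z:[109/3,112/3] -> hit [37,112/3] leaf, test {P19@t=37}
        N36 x:[38,40] y:[36,109/3] z:[43,131/3] -> miss, prune
      N15 x:[23,29] y:[109/3,38] z:[103/3,124/3] -> miss, prune
    N17 x:[28,42] y:[86/3,103/3] z:[101/3,125/3] -> hit [101/3,103/3], descend [8, 31]
      N8 x:[28,34] y:[86/3,33] z:[113/3,125/3] -> miss, prune
      N31 x:[33,42] y:[94/3,103/3] z:[101/3,38] -> hit [101/3,103/3], descend [4, 34]
        N4 x:[40,42] y:[94/3,100/3] z:[101/3,34] -> miss, prune
        N34 x:[33,39] y:[97/3,103/3] z:[112/3,38] -> miss, prune
  N38 x:[48,66] y:[73/3,112/3] z:[104/3,134/3] -> miss, prune

Summary -> nodes [0, 22, 13, 6, 1, 36, 15, 17, 8, 31, 4, 34, 38]; box-tests=13; leaf-entries=1; first=P19

== RESULT ==
13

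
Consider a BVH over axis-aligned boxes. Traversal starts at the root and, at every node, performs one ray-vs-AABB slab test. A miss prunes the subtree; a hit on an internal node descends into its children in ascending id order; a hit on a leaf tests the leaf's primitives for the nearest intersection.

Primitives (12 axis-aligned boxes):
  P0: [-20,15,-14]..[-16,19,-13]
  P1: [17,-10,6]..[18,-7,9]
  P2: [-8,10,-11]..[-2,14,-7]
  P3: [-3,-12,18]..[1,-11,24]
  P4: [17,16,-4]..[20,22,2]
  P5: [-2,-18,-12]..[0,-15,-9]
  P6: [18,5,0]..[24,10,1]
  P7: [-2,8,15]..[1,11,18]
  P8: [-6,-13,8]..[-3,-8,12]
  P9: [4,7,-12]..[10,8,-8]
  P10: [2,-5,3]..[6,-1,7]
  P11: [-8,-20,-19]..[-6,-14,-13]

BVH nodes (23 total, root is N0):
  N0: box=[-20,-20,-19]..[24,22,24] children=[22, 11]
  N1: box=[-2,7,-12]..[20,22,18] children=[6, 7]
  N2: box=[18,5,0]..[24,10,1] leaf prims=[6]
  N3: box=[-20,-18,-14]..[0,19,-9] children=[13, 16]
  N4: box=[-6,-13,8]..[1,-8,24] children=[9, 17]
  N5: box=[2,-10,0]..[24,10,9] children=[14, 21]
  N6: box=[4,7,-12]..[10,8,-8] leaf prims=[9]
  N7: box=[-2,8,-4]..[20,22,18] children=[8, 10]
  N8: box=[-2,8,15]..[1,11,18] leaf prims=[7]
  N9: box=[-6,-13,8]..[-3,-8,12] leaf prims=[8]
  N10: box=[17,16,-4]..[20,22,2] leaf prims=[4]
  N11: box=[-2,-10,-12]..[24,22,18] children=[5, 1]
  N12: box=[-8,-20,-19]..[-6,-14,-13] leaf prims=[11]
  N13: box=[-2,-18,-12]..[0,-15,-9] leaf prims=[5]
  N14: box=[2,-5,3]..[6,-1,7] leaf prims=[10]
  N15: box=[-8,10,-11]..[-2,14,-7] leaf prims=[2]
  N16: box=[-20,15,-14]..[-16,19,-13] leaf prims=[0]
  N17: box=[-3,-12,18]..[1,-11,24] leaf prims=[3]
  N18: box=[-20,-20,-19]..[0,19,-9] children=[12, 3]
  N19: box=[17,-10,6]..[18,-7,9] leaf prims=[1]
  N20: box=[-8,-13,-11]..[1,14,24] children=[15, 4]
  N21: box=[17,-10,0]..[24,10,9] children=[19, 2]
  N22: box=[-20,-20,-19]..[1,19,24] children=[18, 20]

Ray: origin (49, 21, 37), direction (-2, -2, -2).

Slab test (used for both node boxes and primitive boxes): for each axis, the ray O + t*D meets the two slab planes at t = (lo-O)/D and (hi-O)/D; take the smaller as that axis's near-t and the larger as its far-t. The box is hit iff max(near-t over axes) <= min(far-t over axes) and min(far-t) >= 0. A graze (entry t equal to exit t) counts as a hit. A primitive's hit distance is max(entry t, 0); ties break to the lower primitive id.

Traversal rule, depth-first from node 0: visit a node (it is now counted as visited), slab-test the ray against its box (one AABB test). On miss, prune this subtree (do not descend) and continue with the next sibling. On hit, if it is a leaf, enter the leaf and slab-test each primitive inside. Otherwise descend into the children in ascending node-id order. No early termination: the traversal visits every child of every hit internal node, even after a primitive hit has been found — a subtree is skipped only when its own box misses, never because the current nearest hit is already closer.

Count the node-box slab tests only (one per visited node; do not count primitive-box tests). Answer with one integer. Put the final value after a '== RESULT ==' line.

Walk:
N0 x:[25/2,69/2] y:[-1/2,41/2] z:[13/2,28] -> hit [25/2,41/2], descend [11, 22]
  N11 x:[25/2,51/2] y:[-1/2,31/2] z:[19/2,49/2] -> hit [25/2,31/2], descend [1, 5]
    N1 x:[29/2,51/2] y:[-1/2,7] z:[19/2,49/2] -> miss, prune
    N5 x:[25/2,47/2] y:[11/2,31/2] z:[14,37/2] -> hit [14,31/2], descend [14, 21]
      N14 x:[43/2,47/2] y:[11,13] z:[15,17] -> miss, prune
      N21 x:[25/2,16] y:[11/2,31/2] z:[14,37/2] -> hit [14,31/2], descend [2, 19]
        N2 x:[25/2,31/2] y:[11/2,8] z:[18,37/2] -> miss, prune
        N19 x:[31/2,16] y:[14,31/2] z:[14,31/2] -> hit [31/2,31/2] leaf, test {P1@t=31/2}
  N22 x:[24,69/2] y:[1,41/2] z:[13/2,28] -> miss, prune

Summary -> nodes [0, 11, 1, 5, 14, 21, 2, 19, 22]; box-tests=9; leaf-entries=1; first=P1

== RESULT ==
9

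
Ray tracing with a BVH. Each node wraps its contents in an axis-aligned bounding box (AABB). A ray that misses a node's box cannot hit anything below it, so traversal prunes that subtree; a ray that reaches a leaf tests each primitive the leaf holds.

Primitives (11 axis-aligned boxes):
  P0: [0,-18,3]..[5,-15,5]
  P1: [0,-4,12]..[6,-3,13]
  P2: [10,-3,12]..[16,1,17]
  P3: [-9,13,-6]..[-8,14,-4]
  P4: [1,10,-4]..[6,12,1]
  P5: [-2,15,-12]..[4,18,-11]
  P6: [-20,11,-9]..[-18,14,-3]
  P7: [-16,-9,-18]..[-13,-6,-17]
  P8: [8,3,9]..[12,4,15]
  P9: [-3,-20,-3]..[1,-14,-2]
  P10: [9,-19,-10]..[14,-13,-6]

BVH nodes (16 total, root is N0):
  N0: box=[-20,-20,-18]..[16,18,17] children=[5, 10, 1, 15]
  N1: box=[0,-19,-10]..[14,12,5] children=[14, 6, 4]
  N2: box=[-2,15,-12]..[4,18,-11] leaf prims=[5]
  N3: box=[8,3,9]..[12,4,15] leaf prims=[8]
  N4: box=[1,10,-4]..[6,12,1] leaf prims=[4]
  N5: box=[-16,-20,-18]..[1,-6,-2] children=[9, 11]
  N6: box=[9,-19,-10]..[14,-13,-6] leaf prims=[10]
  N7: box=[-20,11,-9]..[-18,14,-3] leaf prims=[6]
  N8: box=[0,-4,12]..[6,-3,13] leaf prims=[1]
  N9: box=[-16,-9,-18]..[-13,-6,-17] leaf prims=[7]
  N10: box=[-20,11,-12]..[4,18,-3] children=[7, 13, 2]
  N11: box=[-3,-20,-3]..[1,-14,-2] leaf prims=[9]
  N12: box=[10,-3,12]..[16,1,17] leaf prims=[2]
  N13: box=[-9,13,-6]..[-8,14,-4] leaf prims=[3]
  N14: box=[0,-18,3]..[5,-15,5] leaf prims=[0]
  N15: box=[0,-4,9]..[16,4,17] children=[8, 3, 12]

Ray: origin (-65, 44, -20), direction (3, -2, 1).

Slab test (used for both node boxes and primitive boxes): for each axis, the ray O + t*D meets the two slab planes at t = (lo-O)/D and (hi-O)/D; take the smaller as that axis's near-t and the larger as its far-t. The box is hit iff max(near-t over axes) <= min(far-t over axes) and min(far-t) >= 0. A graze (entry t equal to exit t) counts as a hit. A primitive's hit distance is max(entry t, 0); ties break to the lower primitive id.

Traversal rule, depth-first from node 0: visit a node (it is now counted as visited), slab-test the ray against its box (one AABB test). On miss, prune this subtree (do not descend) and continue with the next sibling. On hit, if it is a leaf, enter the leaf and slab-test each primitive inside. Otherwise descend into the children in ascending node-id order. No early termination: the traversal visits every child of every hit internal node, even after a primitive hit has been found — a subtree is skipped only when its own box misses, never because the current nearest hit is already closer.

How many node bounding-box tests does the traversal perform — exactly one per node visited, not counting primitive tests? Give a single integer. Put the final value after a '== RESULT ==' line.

Traverse from the root:
N0 x:[15,27] y:[13,32] z:[2,37] -> hit [15,27], descend [1, 5, 10, 15]
  N1 x:[65/3,79/3] y:[16,63/2] z:[10,25] -> hit [65/3,25], descend [4, 6, 14]
    N4 x:[22,71/3] y:[16,17] z:[16,21] -> miss, prune
    N6 x:[74/3,79/3] y:[57/2,63/2] z:[10,14] -> miss, prune
    N14 x:[65/3,70/3] y:[59/2,31] z:[23,25] -> miss, prune
  N5 x:[49/3,22] y:[25,32] z:[2,18] -> miss, prune
  N10 x:[15,23] y:[13,33/2] z:[8,17] -> hit [15,33/2], descend [2, 7, 13]
    N2 x:[21,23] y:[13,29/2] z:[8,9] -> miss, prune
    N7 x:[15,47/3] y:[15,33/2] z:[11,17] -> hit [15,47/3] leaf, test {P6@t=15}
    N13 x:[56/3,19] y:[15,31/2] z:[14,16] -> miss, prune
  N15 x:[65/3,27] y:[20,24] z:[29,37] -> miss, prune

11 AABB tests over nodes [0, 1, 4, 6, 14, 5, 10, 2, 7, 13, 15]; 1 leaf entered; closest P6.

== RESULT ==
11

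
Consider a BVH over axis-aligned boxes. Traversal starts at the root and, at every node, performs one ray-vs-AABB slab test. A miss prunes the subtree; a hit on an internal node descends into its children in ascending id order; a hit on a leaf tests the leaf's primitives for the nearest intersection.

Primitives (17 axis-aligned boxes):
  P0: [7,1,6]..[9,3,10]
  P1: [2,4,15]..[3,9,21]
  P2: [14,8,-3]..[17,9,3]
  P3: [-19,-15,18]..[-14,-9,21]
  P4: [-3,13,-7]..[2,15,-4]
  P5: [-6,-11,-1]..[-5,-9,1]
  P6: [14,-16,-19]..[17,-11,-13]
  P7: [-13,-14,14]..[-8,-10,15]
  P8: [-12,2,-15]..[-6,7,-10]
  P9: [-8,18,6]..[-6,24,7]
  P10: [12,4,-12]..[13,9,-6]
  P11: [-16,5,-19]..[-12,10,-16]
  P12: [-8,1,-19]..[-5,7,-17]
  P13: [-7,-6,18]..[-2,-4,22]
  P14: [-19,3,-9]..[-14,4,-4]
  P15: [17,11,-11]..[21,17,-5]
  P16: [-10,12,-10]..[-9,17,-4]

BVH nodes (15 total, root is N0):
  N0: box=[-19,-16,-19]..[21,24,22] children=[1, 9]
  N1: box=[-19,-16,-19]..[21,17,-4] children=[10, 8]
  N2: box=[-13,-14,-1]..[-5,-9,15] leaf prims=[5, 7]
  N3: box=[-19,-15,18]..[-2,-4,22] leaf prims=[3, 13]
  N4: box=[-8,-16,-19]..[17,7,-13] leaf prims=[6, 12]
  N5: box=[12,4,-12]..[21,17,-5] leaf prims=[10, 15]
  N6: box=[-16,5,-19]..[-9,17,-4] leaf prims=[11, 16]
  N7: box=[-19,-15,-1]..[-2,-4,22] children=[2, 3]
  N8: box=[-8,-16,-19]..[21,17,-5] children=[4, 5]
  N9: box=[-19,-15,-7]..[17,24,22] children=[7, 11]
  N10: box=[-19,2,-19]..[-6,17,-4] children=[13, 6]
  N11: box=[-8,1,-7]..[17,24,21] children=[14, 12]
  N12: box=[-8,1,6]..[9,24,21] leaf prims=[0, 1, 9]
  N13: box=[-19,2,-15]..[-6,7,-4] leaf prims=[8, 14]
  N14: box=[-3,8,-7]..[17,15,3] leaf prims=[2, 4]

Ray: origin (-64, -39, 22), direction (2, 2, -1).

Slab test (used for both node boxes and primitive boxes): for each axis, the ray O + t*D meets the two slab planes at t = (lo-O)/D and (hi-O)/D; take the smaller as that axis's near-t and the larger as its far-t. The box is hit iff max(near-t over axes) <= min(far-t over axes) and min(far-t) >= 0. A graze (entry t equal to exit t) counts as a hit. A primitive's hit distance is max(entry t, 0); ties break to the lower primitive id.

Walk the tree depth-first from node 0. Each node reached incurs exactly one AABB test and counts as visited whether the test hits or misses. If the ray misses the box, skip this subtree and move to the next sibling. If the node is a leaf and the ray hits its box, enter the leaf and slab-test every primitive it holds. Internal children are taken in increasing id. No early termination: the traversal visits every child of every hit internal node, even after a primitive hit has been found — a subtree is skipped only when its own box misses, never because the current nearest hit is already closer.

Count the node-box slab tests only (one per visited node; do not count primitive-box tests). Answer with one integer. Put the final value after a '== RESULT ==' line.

Walk:
N0 x:[45/2,85/2] y:[23/2,63/2] z:[0,41] -> hit [45/2,63/2], descend [1, 9]
  N1 x:[45/2,85/2] y:[23/2,28] z:[26,41] -> hit [26,28], descend [8, 10]
    N8 x:[28,85/2] y:[23/2,28] z:[27,41] -> hit [28,28], descend [4, 5]
      N4 x:[28,81/2] y:[23/2,23] z:[35,41] -> miss, prune
      N5 x:[38,85/2] y:[43/2,28] z:[27,34] -> miss, prune
    N10 x:[45/2,29] y:[41/2,28] z:[26,41] -> hit [26,28], descend [6, 13]
      N6 x:[24,55/2] y:[22,28] z:[26,41] -> hit [26,55/2] leaf, test {P11(miss), P16@t=27}
      N13 x:[45/2,29] y:[41/2,23] z:[26,37] -> miss, prune
  N9 x:[45/2,81/2] y:[12,63/2] z:[0,29] -> hit [45/2,29], descend [7, 11]
    N7 x:[45/2,31] y:[12,35/2] z:[0,23] -> miss, prune
    N11 x:[28,81/2] y:[20,63/2] z:[1,29] -> hit [28,29], descend [12, 14]
      N12 x:[28,73/2] y:[20,63/2] z:[1,16] -> miss, prune
      N14 x:[61/2,81/2] y:[47/2,27] z:[19,29] -> miss, prune

Visited [0, 1, 8, 4, 5, 10, 6, 13, 9, 7, 11, 12, 14]. Tests: 13 box, 1 leaf. Nearest: P16.

== RESULT ==
13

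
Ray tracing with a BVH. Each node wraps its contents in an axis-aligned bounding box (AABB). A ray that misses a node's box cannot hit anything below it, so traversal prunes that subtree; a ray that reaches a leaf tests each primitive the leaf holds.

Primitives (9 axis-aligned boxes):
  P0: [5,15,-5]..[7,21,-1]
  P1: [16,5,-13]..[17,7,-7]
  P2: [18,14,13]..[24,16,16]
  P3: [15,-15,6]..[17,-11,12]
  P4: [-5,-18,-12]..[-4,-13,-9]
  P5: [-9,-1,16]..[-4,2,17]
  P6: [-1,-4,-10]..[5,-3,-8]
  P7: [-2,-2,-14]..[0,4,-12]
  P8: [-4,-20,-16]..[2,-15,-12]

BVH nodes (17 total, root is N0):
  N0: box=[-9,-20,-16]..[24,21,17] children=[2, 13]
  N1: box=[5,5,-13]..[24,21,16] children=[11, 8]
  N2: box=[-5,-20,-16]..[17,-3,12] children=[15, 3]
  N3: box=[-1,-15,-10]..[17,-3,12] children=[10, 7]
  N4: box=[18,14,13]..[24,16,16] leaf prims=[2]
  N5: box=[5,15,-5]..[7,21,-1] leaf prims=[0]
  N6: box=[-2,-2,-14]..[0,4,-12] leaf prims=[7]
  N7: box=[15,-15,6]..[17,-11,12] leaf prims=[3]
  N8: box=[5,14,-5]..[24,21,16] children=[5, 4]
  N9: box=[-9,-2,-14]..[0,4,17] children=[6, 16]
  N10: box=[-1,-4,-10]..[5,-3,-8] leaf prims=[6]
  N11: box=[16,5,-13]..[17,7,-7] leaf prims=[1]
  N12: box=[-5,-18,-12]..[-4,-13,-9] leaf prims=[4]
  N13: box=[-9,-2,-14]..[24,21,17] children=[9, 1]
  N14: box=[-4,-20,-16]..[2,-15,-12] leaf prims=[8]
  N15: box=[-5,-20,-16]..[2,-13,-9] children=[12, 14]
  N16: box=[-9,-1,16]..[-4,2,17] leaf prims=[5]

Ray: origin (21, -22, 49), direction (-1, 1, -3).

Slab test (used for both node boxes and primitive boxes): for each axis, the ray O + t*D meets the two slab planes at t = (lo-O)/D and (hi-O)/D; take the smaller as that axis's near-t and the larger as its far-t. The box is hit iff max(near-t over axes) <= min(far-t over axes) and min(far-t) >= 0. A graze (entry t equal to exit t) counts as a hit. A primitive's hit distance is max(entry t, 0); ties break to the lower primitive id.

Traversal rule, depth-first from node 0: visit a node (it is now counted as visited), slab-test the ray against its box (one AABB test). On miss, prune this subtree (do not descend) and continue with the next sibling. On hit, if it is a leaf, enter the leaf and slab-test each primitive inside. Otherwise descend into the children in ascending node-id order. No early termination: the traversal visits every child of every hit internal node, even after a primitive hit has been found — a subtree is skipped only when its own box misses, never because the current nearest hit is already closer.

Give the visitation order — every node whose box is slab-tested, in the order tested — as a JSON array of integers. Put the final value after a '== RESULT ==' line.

Trace the traversal:
N0 x:[-3,30] y:[2,43] z:[32/3,65/3] -> hit [32/3,65/3], descend [2, 13]
  N2 x:[4,26] y:[2,19] z:[37/3,65/3] -> hit [37/3,19], descend [3, 15]
    N3 x:[4,22] y:[7,19] z:[37/3,59/3] -> hit [37/3,19], descend [7, 10]
      N7 x:[4,6] y:[7,11] z:[37/3,43/3] -> miss, prune
      N10 x:[16,22] y:[18,19] z:[19,59/3] -> hit [19,19] leaf, test {P6@t=19}
    N15 x:[19,26] y:[2,9] z:[58/3,65/3] -> miss, prune
  N13 x:[-3,30] y:[20,43] z:[32/3,21] -> hit [20,21], descend [1, 9]
    N1 x:[-3,16] y:[27,43] z:[11,62/3] -> miss, prune
    N9 x:[21,30] y:[20,26] z:[32/3,21] -> hit [21,21], descend [6, 16]
      N6 x:[21,23] y:[20,26] z:[61/3,21] -> hit [21,21] leaf, test {P7@t=21}
      N16 x:[25,30] y:[21,24] z:[32/3,11] -> miss, prune

order=[0, 2, 3, 7, 10, 15, 13, 1, 9, 6, 16]  |boxes|=11  |leaves|=2  hit=P6

== RESULT ==
[0, 2, 3, 7, 10, 15, 13, 1, 9, 6, 16]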